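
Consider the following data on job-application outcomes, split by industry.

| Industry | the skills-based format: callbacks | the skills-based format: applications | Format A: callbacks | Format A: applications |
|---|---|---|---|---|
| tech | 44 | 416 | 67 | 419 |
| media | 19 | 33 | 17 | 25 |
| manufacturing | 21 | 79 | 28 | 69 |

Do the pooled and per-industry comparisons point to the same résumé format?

Yes

Tech: the skills-based format 44/416 = 10.6%, Format A 67/419 = 16.0% → Format A
Media: the skills-based format 19/33 = 57.6%, Format A 17/25 = 68.0% → Format A
Manufacturing: the skills-based format 21/79 = 26.6%, Format A 28/69 = 40.6% → Format A
Overall: the skills-based format 84/528 = 15.9%, Format A 112/513 = 21.8% → Format A
Format A wins overall and in every industry group — no reversal.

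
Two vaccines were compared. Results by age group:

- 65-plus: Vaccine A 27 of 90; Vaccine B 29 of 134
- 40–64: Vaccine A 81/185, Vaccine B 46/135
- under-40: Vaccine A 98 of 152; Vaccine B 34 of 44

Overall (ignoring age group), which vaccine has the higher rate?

65-plus: Vaccine A 27/90 = 30.0%, Vaccine B 29/134 = 21.6% → Vaccine A
40–64: Vaccine A 81/185 = 43.8%, Vaccine B 46/135 = 34.1% → Vaccine A
Under-40: Vaccine A 98/152 = 64.5%, Vaccine B 34/44 = 77.3% → Vaccine B
Overall: Vaccine A 206/427 = 48.2%, Vaccine B 109/313 = 34.8% → Vaccine A
(Neither sweeps every age group, but Vaccine A has the higher pooled rate.)

Vaccine A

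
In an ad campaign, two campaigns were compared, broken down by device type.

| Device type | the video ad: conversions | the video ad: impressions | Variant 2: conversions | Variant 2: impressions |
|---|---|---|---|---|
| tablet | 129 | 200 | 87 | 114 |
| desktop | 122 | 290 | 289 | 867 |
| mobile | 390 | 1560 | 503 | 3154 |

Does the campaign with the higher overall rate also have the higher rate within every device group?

Tablet: the video ad 129/200 = 64.5%, Variant 2 87/114 = 76.3% → Variant 2
Desktop: the video ad 122/290 = 42.1%, Variant 2 289/867 = 33.3% → the video ad
Mobile: the video ad 390/1560 = 25.0%, Variant 2 503/3154 = 15.9% → the video ad
Overall: the video ad 641/2050 = 31.3%, Variant 2 879/4135 = 21.3% → the video ad
Neither sweeps: the video ad wins 2 of 3 groups, Variant 2 wins 1. The video ad wins overall but not every group — no Simpson reversal.

No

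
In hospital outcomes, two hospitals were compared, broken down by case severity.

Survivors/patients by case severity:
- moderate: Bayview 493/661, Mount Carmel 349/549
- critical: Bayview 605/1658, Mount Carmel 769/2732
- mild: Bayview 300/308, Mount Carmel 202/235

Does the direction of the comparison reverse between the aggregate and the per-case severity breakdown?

Moderate: Bayview 493/661 = 74.6%, Mount Carmel 349/549 = 63.6% → Bayview
Critical: Bayview 605/1658 = 36.5%, Mount Carmel 769/2732 = 28.1% → Bayview
Mild: Bayview 300/308 = 97.4%, Mount Carmel 202/235 = 86.0% → Bayview
Overall: Bayview 1398/2627 = 53.2%, Mount Carmel 1320/3516 = 37.5% → Bayview
Bayview wins overall and in every case group — no reversal.

No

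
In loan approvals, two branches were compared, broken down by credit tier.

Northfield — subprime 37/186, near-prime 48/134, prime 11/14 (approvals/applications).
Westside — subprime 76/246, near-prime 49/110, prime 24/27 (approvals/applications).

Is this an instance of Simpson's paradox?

Subprime: Northfield 37/186 = 19.9%, Westside 76/246 = 30.9% → Westside
Near-prime: Northfield 48/134 = 35.8%, Westside 49/110 = 44.5% → Westside
Prime: Northfield 11/14 = 78.6%, Westside 24/27 = 88.9% → Westside
Overall: Northfield 96/334 = 28.7%, Westside 149/383 = 38.9% → Westside
Westside wins overall and in every credit group — no reversal.

No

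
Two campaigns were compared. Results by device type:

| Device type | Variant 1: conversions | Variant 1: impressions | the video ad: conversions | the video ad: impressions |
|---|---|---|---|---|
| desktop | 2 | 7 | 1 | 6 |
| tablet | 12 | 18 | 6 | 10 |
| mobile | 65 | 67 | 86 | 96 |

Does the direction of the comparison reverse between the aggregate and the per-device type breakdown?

Desktop: Variant 1 2/7 = 28.6%, the video ad 1/6 = 16.7% → Variant 1
Tablet: Variant 1 12/18 = 66.7%, the video ad 6/10 = 60.0% → Variant 1
Mobile: Variant 1 65/67 = 97.0%, the video ad 86/96 = 89.6% → Variant 1
Overall: Variant 1 79/92 = 85.9%, the video ad 93/112 = 83.0% → Variant 1
Variant 1 wins overall and in every device group — no reversal.

No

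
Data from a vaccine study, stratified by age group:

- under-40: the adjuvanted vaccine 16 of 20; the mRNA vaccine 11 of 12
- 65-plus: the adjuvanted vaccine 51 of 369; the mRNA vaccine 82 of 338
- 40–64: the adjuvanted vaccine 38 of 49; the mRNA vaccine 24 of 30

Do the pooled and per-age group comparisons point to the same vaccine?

Under-40: the adjuvanted vaccine 16/20 = 80.0%, the mRNA vaccine 11/12 = 91.7% → the mRNA vaccine
65-plus: the adjuvanted vaccine 51/369 = 13.8%, the mRNA vaccine 82/338 = 24.3% → the mRNA vaccine
40–64: the adjuvanted vaccine 38/49 = 77.6%, the mRNA vaccine 24/30 = 80.0% → the mRNA vaccine
Overall: the adjuvanted vaccine 105/438 = 24.0%, the mRNA vaccine 117/380 = 30.8% → the mRNA vaccine
The mRNA vaccine wins overall and in every age group — no reversal.

Yes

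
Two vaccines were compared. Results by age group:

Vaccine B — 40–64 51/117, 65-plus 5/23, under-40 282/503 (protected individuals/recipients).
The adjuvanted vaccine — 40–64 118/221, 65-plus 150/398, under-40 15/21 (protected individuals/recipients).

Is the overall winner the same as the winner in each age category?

No

40–64: Vaccine B 51/117 = 43.6%, the adjuvanted vaccine 118/221 = 53.4% → the adjuvanted vaccine
65-plus: Vaccine B 5/23 = 21.7%, the adjuvanted vaccine 150/398 = 37.7% → the adjuvanted vaccine
Under-40: Vaccine B 282/503 = 56.1%, the adjuvanted vaccine 15/21 = 71.4% → the adjuvanted vaccine
Overall: Vaccine B 338/643 = 52.6%, the adjuvanted vaccine 283/640 = 44.2% → Vaccine B
The adjuvanted vaccine wins each age group but Vaccine B wins overall — the comparison reverses. The adjuvanted vaccine's recipients skew toward 65-plus, which has a lower base rate.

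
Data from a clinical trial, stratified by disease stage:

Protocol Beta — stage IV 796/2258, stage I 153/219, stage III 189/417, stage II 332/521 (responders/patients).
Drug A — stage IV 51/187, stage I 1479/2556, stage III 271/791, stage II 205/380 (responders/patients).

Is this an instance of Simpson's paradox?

Stage IV: Protocol Beta 796/2258 = 35.3%, Drug A 51/187 = 27.3% → Protocol Beta
Stage I: Protocol Beta 153/219 = 69.9%, Drug A 1479/2556 = 57.9% → Protocol Beta
Stage III: Protocol Beta 189/417 = 45.3%, Drug A 271/791 = 34.3% → Protocol Beta
Stage II: Protocol Beta 332/521 = 63.7%, Drug A 205/380 = 53.9% → Protocol Beta
Overall: Protocol Beta 1470/3415 = 43.0%, Drug A 2006/3914 = 51.3% → Drug A
Protocol Beta wins each disease group but Drug A wins overall — the comparison reverses. Protocol Beta's patients skew toward stage IV, which has a lower base rate.

Yes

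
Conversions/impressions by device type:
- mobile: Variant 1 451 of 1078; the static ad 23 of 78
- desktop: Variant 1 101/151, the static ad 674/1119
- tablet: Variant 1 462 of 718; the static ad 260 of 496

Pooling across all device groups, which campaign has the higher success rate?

the static ad

Mobile: Variant 1 451/1078 = 41.8%, the static ad 23/78 = 29.5% → Variant 1
Desktop: Variant 1 101/151 = 66.9%, the static ad 674/1119 = 60.2% → Variant 1
Tablet: Variant 1 462/718 = 64.3%, the static ad 260/496 = 52.4% → Variant 1
Overall: Variant 1 1014/1947 = 52.1%, the static ad 957/1693 = 56.5% → the static ad
(Variant 1 wins every device group but the static ad wins overall — Variant 1's impressions skew toward the low-rate mobile group.)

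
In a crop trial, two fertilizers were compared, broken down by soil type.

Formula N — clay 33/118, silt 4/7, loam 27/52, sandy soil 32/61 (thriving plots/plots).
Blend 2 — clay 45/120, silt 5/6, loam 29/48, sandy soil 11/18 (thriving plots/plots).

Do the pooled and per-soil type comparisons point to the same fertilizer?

Yes

Clay: Formula N 33/118 = 28.0%, Blend 2 45/120 = 37.5% → Blend 2
Silt: Formula N 4/7 = 57.1%, Blend 2 5/6 = 83.3% → Blend 2
Loam: Formula N 27/52 = 51.9%, Blend 2 29/48 = 60.4% → Blend 2
Sandy soil: Formula N 32/61 = 52.5%, Blend 2 11/18 = 61.1% → Blend 2
Overall: Formula N 96/238 = 40.3%, Blend 2 90/192 = 46.9% → Blend 2
Blend 2 wins overall and in every soil group — no reversal.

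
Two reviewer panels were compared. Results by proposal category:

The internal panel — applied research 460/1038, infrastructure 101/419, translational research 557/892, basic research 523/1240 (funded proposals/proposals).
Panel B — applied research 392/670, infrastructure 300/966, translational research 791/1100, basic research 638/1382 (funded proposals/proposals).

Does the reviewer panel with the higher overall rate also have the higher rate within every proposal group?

Applied research: the internal panel 460/1038 = 44.3%, Panel B 392/670 = 58.5% → Panel B
Infrastructure: the internal panel 101/419 = 24.1%, Panel B 300/966 = 31.1% → Panel B
Translational research: the internal panel 557/892 = 62.4%, Panel B 791/1100 = 71.9% → Panel B
Basic research: the internal panel 523/1240 = 42.2%, Panel B 638/1382 = 46.2% → Panel B
Overall: the internal panel 1641/3589 = 45.7%, Panel B 2121/4118 = 51.5% → Panel B
Panel B wins overall and in every proposal group — no reversal.

Yes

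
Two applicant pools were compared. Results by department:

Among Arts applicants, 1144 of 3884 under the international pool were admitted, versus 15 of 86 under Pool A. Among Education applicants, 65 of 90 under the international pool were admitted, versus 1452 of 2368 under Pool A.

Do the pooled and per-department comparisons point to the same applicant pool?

No

Arts: the international pool 1144/3884 = 29.5%, Pool A 15/86 = 17.4% → the international pool
Education: the international pool 65/90 = 72.2%, Pool A 1452/2368 = 61.3% → the international pool
Overall: the international pool 1209/3974 = 30.4%, Pool A 1467/2454 = 59.8% → Pool A
The international pool wins each department group but Pool A wins overall — the comparison reverses. The international pool's applicants skew toward Arts, which has a lower base rate.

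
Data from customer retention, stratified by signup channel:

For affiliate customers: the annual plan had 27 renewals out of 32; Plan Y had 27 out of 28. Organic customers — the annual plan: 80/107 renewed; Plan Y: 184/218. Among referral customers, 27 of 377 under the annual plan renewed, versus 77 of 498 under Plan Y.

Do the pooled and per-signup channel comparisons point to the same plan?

Yes

Affiliate: the annual plan 27/32 = 84.4%, Plan Y 27/28 = 96.4% → Plan Y
Organic: the annual plan 80/107 = 74.8%, Plan Y 184/218 = 84.4% → Plan Y
Referral: the annual plan 27/377 = 7.2%, Plan Y 77/498 = 15.5% → Plan Y
Overall: the annual plan 134/516 = 26.0%, Plan Y 288/744 = 38.7% → Plan Y
Plan Y wins overall and in every signup group — no reversal.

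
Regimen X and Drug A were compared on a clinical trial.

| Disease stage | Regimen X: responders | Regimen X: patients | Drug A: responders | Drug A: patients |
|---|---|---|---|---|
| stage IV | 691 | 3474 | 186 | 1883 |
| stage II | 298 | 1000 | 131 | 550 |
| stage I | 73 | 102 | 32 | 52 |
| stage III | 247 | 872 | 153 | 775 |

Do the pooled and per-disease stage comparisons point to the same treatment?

Stage IV: Regimen X 691/3474 = 19.9%, Drug A 186/1883 = 9.9% → Regimen X
Stage II: Regimen X 298/1000 = 29.8%, Drug A 131/550 = 23.8% → Regimen X
Stage I: Regimen X 73/102 = 71.6%, Drug A 32/52 = 61.5% → Regimen X
Stage III: Regimen X 247/872 = 28.3%, Drug A 153/775 = 19.7% → Regimen X
Overall: Regimen X 1309/5448 = 24.0%, Drug A 502/3260 = 15.4% → Regimen X
Regimen X wins overall and in every disease group — no reversal.

Yes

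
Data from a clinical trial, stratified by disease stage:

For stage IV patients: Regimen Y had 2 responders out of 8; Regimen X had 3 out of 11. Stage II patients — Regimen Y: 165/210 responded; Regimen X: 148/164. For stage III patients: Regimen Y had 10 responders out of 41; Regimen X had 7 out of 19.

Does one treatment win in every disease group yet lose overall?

Stage IV: Regimen Y 2/8 = 25.0%, Regimen X 3/11 = 27.3% → Regimen X
Stage II: Regimen Y 165/210 = 78.6%, Regimen X 148/164 = 90.2% → Regimen X
Stage III: Regimen Y 10/41 = 24.4%, Regimen X 7/19 = 36.8% → Regimen X
Overall: Regimen Y 177/259 = 68.3%, Regimen X 158/194 = 81.4% → Regimen X
Regimen X wins overall and in every disease group — no reversal.

No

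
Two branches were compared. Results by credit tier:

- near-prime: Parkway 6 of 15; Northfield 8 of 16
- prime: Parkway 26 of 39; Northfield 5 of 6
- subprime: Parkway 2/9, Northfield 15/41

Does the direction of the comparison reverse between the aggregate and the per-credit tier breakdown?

Near-prime: Parkway 6/15 = 40.0%, Northfield 8/16 = 50.0% → Northfield
Prime: Parkway 26/39 = 66.7%, Northfield 5/6 = 83.3% → Northfield
Subprime: Parkway 2/9 = 22.2%, Northfield 15/41 = 36.6% → Northfield
Overall: Parkway 34/63 = 54.0%, Northfield 28/63 = 44.4% → Parkway
Northfield wins each credit group but Parkway wins overall — the comparison reverses. Northfield's applications skew toward subprime, which has a lower base rate.

Yes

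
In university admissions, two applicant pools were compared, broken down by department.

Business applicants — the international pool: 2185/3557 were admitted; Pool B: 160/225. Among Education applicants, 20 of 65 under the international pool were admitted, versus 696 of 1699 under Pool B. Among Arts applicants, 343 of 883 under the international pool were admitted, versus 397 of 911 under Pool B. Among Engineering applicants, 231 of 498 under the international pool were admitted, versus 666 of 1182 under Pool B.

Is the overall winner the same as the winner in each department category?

Business: the international pool 2185/3557 = 61.4%, Pool B 160/225 = 71.1% → Pool B
Education: the international pool 20/65 = 30.8%, Pool B 696/1699 = 41.0% → Pool B
Arts: the international pool 343/883 = 38.8%, Pool B 397/911 = 43.6% → Pool B
Engineering: the international pool 231/498 = 46.4%, Pool B 666/1182 = 56.3% → Pool B
Overall: the international pool 2779/5003 = 55.5%, Pool B 1919/4017 = 47.8% → the international pool
Pool B wins each department group but the international pool wins overall — the comparison reverses. Pool B's applicants skew toward Education, which has a lower base rate.

No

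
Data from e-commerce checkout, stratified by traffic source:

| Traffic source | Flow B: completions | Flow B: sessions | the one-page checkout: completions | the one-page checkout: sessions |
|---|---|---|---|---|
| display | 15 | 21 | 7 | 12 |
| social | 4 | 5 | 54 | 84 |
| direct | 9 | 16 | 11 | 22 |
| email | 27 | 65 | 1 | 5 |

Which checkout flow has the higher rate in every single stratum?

Display: Flow B 15/21 = 71.4%, the one-page checkout 7/12 = 58.3% → Flow B
Social: Flow B 4/5 = 80.0%, the one-page checkout 54/84 = 64.3% → Flow B
Direct: Flow B 9/16 = 56.2%, the one-page checkout 11/22 = 50.0% → Flow B
Email: Flow B 27/65 = 41.5%, the one-page checkout 1/5 = 20.0% → Flow B
Flow B has the higher rate in all 4 groups.

Flow B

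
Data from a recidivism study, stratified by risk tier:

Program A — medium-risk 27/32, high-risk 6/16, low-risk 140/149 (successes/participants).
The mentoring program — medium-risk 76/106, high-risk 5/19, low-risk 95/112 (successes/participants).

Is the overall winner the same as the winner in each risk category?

Medium-risk: Program A 27/32 = 84.4%, the mentoring program 76/106 = 71.7% → Program A
High-risk: Program A 6/16 = 37.5%, the mentoring program 5/19 = 26.3% → Program A
Low-risk: Program A 140/149 = 94.0%, the mentoring program 95/112 = 84.8% → Program A
Overall: Program A 173/197 = 87.8%, the mentoring program 176/237 = 74.3% → Program A
Program A wins overall and in every risk group — no reversal.

Yes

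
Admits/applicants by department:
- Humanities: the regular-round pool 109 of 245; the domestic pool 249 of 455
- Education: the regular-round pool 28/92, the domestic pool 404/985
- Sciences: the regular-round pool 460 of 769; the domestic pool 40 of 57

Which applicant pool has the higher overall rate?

Humanities: the regular-round pool 109/245 = 44.5%, the domestic pool 249/455 = 54.7% → the domestic pool
Education: the regular-round pool 28/92 = 30.4%, the domestic pool 404/985 = 41.0% → the domestic pool
Sciences: the regular-round pool 460/769 = 59.8%, the domestic pool 40/57 = 70.2% → the domestic pool
Overall: the regular-round pool 597/1106 = 54.0%, the domestic pool 693/1497 = 46.3% → the regular-round pool
(The domestic pool wins every department group but the regular-round pool wins overall — the domestic pool's applicants skew toward the low-rate Education group.)

the regular-round pool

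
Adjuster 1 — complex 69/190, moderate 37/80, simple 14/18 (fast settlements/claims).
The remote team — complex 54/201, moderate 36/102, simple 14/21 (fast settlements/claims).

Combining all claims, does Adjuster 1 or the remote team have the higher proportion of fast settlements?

Adjuster 1

Complex: Adjuster 1 69/190 = 36.3%, the remote team 54/201 = 26.9% → Adjuster 1
Moderate: Adjuster 1 37/80 = 46.2%, the remote team 36/102 = 35.3% → Adjuster 1
Simple: Adjuster 1 14/18 = 77.8%, the remote team 14/21 = 66.7% → Adjuster 1
Overall: Adjuster 1 120/288 = 41.7%, the remote team 104/324 = 32.1% → Adjuster 1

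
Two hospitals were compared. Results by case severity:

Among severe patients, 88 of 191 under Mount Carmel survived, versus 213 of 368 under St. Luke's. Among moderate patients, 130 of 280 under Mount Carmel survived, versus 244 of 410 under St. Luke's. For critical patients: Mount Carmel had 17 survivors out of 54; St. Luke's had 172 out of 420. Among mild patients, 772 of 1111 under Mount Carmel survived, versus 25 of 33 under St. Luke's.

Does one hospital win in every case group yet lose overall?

Severe: Mount Carmel 88/191 = 46.1%, St. Luke's 213/368 = 57.9% → St. Luke's
Moderate: Mount Carmel 130/280 = 46.4%, St. Luke's 244/410 = 59.5% → St. Luke's
Critical: Mount Carmel 17/54 = 31.5%, St. Luke's 172/420 = 41.0% → St. Luke's
Mild: Mount Carmel 772/1111 = 69.5%, St. Luke's 25/33 = 75.8% → St. Luke's
Overall: Mount Carmel 1007/1636 = 61.6%, St. Luke's 654/1231 = 53.1% → Mount Carmel
St. Luke's wins each case group but Mount Carmel wins overall — the comparison reverses. St. Luke's's patients skew toward critical, which has a lower base rate.

Yes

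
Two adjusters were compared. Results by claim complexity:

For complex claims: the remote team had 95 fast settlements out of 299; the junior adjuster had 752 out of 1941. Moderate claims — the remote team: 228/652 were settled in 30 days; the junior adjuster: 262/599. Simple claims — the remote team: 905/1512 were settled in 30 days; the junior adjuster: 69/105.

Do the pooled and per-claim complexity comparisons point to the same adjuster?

No

Complex: the remote team 95/299 = 31.8%, the junior adjuster 752/1941 = 38.7% → the junior adjuster
Moderate: the remote team 228/652 = 35.0%, the junior adjuster 262/599 = 43.7% → the junior adjuster
Simple: the remote team 905/1512 = 59.9%, the junior adjuster 69/105 = 65.7% → the junior adjuster
Overall: the remote team 1228/2463 = 49.9%, the junior adjuster 1083/2645 = 40.9% → the remote team
The junior adjuster wins each claim group but the remote team wins overall — the comparison reverses. The junior adjuster's claims skew toward complex, which has a lower base rate.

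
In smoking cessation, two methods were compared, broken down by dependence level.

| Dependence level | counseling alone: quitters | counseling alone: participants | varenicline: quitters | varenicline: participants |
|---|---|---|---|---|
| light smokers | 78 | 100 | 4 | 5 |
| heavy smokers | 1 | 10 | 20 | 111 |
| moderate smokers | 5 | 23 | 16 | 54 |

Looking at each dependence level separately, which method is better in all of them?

Light smokers: counseling alone 78/100 = 78.0%, varenicline 4/5 = 80.0% → varenicline
Heavy smokers: counseling alone 1/10 = 10.0%, varenicline 20/111 = 18.0% → varenicline
Moderate smokers: counseling alone 5/23 = 21.7%, varenicline 16/54 = 29.6% → varenicline
Varenicline has the higher rate in all 3 groups.

varenicline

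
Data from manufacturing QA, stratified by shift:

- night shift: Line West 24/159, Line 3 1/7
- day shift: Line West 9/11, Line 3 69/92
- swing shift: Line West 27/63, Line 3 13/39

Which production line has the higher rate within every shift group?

Line West

Night shift: Line West 24/159 = 15.1%, Line 3 1/7 = 14.3% → Line West
Day shift: Line West 9/11 = 81.8%, Line 3 69/92 = 75.0% → Line West
Swing shift: Line West 27/63 = 42.9%, Line 3 13/39 = 33.3% → Line West
Line West has the higher rate in all 3 groups.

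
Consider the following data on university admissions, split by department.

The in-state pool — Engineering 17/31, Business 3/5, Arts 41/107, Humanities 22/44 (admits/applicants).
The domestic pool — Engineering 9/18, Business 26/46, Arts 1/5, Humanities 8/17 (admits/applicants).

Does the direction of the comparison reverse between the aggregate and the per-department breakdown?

Yes

Engineering: the in-state pool 17/31 = 54.8%, the domestic pool 9/18 = 50.0% → the in-state pool
Business: the in-state pool 3/5 = 60.0%, the domestic pool 26/46 = 56.5% → the in-state pool
Arts: the in-state pool 41/107 = 38.3%, the domestic pool 1/5 = 20.0% → the in-state pool
Humanities: the in-state pool 22/44 = 50.0%, the domestic pool 8/17 = 47.1% → the in-state pool
Overall: the in-state pool 83/187 = 44.4%, the domestic pool 44/86 = 51.2% → the domestic pool
The in-state pool wins each department group but the domestic pool wins overall — the comparison reverses. The in-state pool's applicants skew toward Arts, which has a lower base rate.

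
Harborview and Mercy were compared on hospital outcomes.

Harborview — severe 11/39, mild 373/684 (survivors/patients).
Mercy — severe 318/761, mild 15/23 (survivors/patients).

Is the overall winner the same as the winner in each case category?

No

Severe: Harborview 11/39 = 28.2%, Mercy 318/761 = 41.8% → Mercy
Mild: Harborview 373/684 = 54.5%, Mercy 15/23 = 65.2% → Mercy
Overall: Harborview 384/723 = 53.1%, Mercy 333/784 = 42.5% → Harborview
Mercy wins each case group but Harborview wins overall — the comparison reverses. Mercy's patients skew toward severe, which has a lower base rate.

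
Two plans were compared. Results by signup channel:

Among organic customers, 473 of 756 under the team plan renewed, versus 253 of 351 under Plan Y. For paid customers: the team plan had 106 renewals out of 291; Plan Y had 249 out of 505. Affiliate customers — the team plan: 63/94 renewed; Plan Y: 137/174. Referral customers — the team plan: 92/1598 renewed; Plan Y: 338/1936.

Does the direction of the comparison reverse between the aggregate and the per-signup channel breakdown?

Organic: the team plan 473/756 = 62.6%, Plan Y 253/351 = 72.1% → Plan Y
Paid: the team plan 106/291 = 36.4%, Plan Y 249/505 = 49.3% → Plan Y
Affiliate: the team plan 63/94 = 67.0%, Plan Y 137/174 = 78.7% → Plan Y
Referral: the team plan 92/1598 = 5.8%, Plan Y 338/1936 = 17.5% → Plan Y
Overall: the team plan 734/2739 = 26.8%, Plan Y 977/2966 = 32.9% → Plan Y
Plan Y wins overall and in every signup group — no reversal.

No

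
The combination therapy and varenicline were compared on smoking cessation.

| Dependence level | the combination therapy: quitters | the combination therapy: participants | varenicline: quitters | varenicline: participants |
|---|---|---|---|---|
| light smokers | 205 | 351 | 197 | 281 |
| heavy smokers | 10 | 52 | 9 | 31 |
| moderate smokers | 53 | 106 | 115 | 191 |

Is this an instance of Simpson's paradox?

Light smokers: the combination therapy 205/351 = 58.4%, varenicline 197/281 = 70.1% → varenicline
Heavy smokers: the combination therapy 10/52 = 19.2%, varenicline 9/31 = 29.0% → varenicline
Moderate smokers: the combination therapy 53/106 = 50.0%, varenicline 115/191 = 60.2% → varenicline
Overall: the combination therapy 268/509 = 52.7%, varenicline 321/503 = 63.8% → varenicline
Varenicline wins overall and in every dependence group — no reversal.

No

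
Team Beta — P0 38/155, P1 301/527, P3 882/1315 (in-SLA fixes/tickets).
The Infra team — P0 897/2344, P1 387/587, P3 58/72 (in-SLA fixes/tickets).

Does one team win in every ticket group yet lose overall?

P0: Team Beta 38/155 = 24.5%, the Infra team 897/2344 = 38.3% → the Infra team
P1: Team Beta 301/527 = 57.1%, the Infra team 387/587 = 65.9% → the Infra team
P3: Team Beta 882/1315 = 67.1%, the Infra team 58/72 = 80.6% → the Infra team
Overall: Team Beta 1221/1997 = 61.1%, the Infra team 1342/3003 = 44.7% → Team Beta
The Infra team wins each ticket group but Team Beta wins overall — the comparison reverses. The Infra team's tickets skew toward P0, which has a lower base rate.

Yes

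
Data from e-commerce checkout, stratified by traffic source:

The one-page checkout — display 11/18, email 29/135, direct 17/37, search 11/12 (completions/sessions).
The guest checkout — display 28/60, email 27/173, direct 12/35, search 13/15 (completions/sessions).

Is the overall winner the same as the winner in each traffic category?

Yes

Display: the one-page checkout 11/18 = 61.1%, the guest checkout 28/60 = 46.7% → the one-page checkout
Email: the one-page checkout 29/135 = 21.5%, the guest checkout 27/173 = 15.6% → the one-page checkout
Direct: the one-page checkout 17/37 = 45.9%, the guest checkout 12/35 = 34.3% → the one-page checkout
Search: the one-page checkout 11/12 = 91.7%, the guest checkout 13/15 = 86.7% → the one-page checkout
Overall: the one-page checkout 68/202 = 33.7%, the guest checkout 80/283 = 28.3% → the one-page checkout
The one-page checkout wins overall and in every traffic group — no reversal.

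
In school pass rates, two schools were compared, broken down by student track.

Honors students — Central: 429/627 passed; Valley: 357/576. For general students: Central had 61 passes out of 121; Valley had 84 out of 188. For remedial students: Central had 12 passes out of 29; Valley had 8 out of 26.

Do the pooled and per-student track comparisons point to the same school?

Yes

Honors: Central 429/627 = 68.4%, Valley 357/576 = 62.0% → Central
General: Central 61/121 = 50.4%, Valley 84/188 = 44.7% → Central
Remedial: Central 12/29 = 41.4%, Valley 8/26 = 30.8% → Central
Overall: Central 502/777 = 64.6%, Valley 449/790 = 56.8% → Central
Central wins overall and in every student group — no reversal.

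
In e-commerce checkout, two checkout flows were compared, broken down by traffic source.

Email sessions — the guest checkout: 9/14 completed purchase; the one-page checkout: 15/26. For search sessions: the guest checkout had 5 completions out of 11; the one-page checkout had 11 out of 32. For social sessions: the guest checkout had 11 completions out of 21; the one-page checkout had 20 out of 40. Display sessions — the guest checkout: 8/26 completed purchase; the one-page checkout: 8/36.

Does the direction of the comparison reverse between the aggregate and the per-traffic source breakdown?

No

Email: the guest checkout 9/14 = 64.3%, the one-page checkout 15/26 = 57.7% → the guest checkout
Search: the guest checkout 5/11 = 45.5%, the one-page checkout 11/32 = 34.4% → the guest checkout
Social: the guest checkout 11/21 = 52.4%, the one-page checkout 20/40 = 50.0% → the guest checkout
Display: the guest checkout 8/26 = 30.8%, the one-page checkout 8/36 = 22.2% → the guest checkout
Overall: the guest checkout 33/72 = 45.8%, the one-page checkout 54/134 = 40.3% → the guest checkout
The guest checkout wins overall and in every traffic group — no reversal.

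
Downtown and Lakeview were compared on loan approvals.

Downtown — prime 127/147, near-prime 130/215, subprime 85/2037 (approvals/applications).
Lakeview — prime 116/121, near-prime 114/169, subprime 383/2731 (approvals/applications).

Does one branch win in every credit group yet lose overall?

Prime: Downtown 127/147 = 86.4%, Lakeview 116/121 = 95.9% → Lakeview
Near-prime: Downtown 130/215 = 60.5%, Lakeview 114/169 = 67.5% → Lakeview
Subprime: Downtown 85/2037 = 4.2%, Lakeview 383/2731 = 14.0% → Lakeview
Overall: Downtown 342/2399 = 14.3%, Lakeview 613/3021 = 20.3% → Lakeview
Lakeview wins overall and in every credit group — no reversal.

No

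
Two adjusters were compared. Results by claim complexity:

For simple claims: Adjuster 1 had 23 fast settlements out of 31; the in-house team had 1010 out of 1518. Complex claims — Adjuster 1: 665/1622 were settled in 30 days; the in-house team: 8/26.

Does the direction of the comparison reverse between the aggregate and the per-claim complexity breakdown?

Yes

Simple: Adjuster 1 23/31 = 74.2%, the in-house team 1010/1518 = 66.5% → Adjuster 1
Complex: Adjuster 1 665/1622 = 41.0%, the in-house team 8/26 = 30.8% → Adjuster 1
Overall: Adjuster 1 688/1653 = 41.6%, the in-house team 1018/1544 = 65.9% → the in-house team
Adjuster 1 wins each claim group but the in-house team wins overall — the comparison reverses. Adjuster 1's claims skew toward complex, which has a lower base rate.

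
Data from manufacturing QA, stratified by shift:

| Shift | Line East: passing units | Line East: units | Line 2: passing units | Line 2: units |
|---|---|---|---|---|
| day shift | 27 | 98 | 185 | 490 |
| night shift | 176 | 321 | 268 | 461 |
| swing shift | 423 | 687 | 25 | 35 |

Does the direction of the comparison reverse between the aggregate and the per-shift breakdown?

Day shift: Line East 27/98 = 27.6%, Line 2 185/490 = 37.8% → Line 2
Night shift: Line East 176/321 = 54.8%, Line 2 268/461 = 58.1% → Line 2
Swing shift: Line East 423/687 = 61.6%, Line 2 25/35 = 71.4% → Line 2
Overall: Line East 626/1106 = 56.6%, Line 2 478/986 = 48.5% → Line East
Line 2 wins each shift group but Line East wins overall — the comparison reverses. Line 2's units skew toward day shift, which has a lower base rate.

Yes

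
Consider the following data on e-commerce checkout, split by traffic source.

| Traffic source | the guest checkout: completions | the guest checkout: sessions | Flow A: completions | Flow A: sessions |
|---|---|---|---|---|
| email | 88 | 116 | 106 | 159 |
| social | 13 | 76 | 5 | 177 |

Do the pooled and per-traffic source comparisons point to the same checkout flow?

Email: the guest checkout 88/116 = 75.9%, Flow A 106/159 = 66.7% → the guest checkout
Social: the guest checkout 13/76 = 17.1%, Flow A 5/177 = 2.8% → the guest checkout
Overall: the guest checkout 101/192 = 52.6%, Flow A 111/336 = 33.0% → the guest checkout
The guest checkout wins overall and in every traffic group — no reversal.

Yes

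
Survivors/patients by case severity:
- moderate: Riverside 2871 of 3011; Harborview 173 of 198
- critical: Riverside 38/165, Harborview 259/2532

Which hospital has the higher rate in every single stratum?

Riverside

Moderate: Riverside 2871/3011 = 95.4%, Harborview 173/198 = 87.4% → Riverside
Critical: Riverside 38/165 = 23.0%, Harborview 259/2532 = 10.2% → Riverside
Riverside has the higher rate in both groups.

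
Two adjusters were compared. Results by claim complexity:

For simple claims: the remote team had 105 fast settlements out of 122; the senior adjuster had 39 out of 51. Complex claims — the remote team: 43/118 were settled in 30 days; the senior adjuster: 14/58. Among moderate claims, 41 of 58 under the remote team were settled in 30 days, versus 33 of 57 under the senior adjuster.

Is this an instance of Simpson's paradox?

Simple: the remote team 105/122 = 86.1%, the senior adjuster 39/51 = 76.5% → the remote team
Complex: the remote team 43/118 = 36.4%, the senior adjuster 14/58 = 24.1% → the remote team
Moderate: the remote team 41/58 = 70.7%, the senior adjuster 33/57 = 57.9% → the remote team
Overall: the remote team 189/298 = 63.4%, the senior adjuster 86/166 = 51.8% → the remote team
The remote team wins overall and in every claim group — no reversal.

No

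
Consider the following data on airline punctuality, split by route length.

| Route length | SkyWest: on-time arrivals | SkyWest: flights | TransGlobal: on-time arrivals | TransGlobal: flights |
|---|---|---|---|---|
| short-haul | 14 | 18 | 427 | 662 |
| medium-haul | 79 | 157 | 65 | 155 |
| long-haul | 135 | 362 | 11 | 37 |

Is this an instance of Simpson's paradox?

Short-haul: SkyWest 14/18 = 77.8%, TransGlobal 427/662 = 64.5% → SkyWest
Medium-haul: SkyWest 79/157 = 50.3%, TransGlobal 65/155 = 41.9% → SkyWest
Long-haul: SkyWest 135/362 = 37.3%, TransGlobal 11/37 = 29.7% → SkyWest
Overall: SkyWest 228/537 = 42.5%, TransGlobal 503/854 = 58.9% → TransGlobal
SkyWest wins each route group but TransGlobal wins overall — the comparison reverses. SkyWest's flights skew toward long-haul, which has a lower base rate.

Yes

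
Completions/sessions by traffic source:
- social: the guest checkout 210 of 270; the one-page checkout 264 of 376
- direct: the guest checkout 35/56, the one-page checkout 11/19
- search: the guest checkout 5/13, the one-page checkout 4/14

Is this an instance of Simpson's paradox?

Social: the guest checkout 210/270 = 77.8%, the one-page checkout 264/376 = 70.2% → the guest checkout
Direct: the guest checkout 35/56 = 62.5%, the one-page checkout 11/19 = 57.9% → the guest checkout
Search: the guest checkout 5/13 = 38.5%, the one-page checkout 4/14 = 28.6% → the guest checkout
Overall: the guest checkout 250/339 = 73.7%, the one-page checkout 279/409 = 68.2% → the guest checkout
The guest checkout wins overall and in every traffic group — no reversal.

No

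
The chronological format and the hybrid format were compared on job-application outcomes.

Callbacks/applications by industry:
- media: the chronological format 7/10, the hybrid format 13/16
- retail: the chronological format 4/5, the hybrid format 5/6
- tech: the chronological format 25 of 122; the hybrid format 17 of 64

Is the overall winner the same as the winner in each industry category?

Media: the chronological format 7/10 = 70.0%, the hybrid format 13/16 = 81.2% → the hybrid format
Retail: the chronological format 4/5 = 80.0%, the hybrid format 5/6 = 83.3% → the hybrid format
Tech: the chronological format 25/122 = 20.5%, the hybrid format 17/64 = 26.6% → the hybrid format
Overall: the chronological format 36/137 = 26.3%, the hybrid format 35/86 = 40.7% → the hybrid format
The hybrid format wins overall and in every industry group — no reversal.

Yes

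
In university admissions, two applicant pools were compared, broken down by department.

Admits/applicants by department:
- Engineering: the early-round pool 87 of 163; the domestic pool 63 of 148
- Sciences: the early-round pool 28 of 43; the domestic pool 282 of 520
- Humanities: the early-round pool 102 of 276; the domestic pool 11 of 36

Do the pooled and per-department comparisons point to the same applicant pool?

No

Engineering: the early-round pool 87/163 = 53.4%, the domestic pool 63/148 = 42.6% → the early-round pool
Sciences: the early-round pool 28/43 = 65.1%, the domestic pool 282/520 = 54.2% → the early-round pool
Humanities: the early-round pool 102/276 = 37.0%, the domestic pool 11/36 = 30.6% → the early-round pool
Overall: the early-round pool 217/482 = 45.0%, the domestic pool 356/704 = 50.6% → the domestic pool
The early-round pool wins each department group but the domestic pool wins overall — the comparison reverses. The early-round pool's applicants skew toward Humanities, which has a lower base rate.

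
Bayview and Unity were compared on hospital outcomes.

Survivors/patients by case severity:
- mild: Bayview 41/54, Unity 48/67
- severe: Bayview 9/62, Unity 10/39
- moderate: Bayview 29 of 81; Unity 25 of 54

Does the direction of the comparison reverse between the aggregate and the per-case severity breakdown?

No

Mild: Bayview 41/54 = 75.9%, Unity 48/67 = 71.6% → Bayview
Severe: Bayview 9/62 = 14.5%, Unity 10/39 = 25.6% → Unity
Moderate: Bayview 29/81 = 35.8%, Unity 25/54 = 46.3% → Unity
Overall: Bayview 79/197 = 40.1%, Unity 83/160 = 51.9% → Unity
Neither sweeps: Bayview wins 1 of 3 groups, Unity wins 2. Unity wins overall but not every group — no Simpson reversal.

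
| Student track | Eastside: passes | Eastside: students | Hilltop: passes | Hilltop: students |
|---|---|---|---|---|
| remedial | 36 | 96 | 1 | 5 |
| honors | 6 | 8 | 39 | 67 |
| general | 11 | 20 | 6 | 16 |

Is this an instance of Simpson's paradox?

Remedial: Eastside 36/96 = 37.5%, Hilltop 1/5 = 20.0% → Eastside
Honors: Eastside 6/8 = 75.0%, Hilltop 39/67 = 58.2% → Eastside
General: Eastside 11/20 = 55.0%, Hilltop 6/16 = 37.5% → Eastside
Overall: Eastside 53/124 = 42.7%, Hilltop 46/88 = 52.3% → Hilltop
Eastside wins each student group but Hilltop wins overall — the comparison reverses. Eastside's students skew toward remedial, which has a lower base rate.

Yes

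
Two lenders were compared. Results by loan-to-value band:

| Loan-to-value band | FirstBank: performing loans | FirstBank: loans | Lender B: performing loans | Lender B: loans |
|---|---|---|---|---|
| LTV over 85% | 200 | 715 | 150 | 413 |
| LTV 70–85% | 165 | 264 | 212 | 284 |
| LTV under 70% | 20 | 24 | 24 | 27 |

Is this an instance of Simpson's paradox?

LTV over 85%: FirstBank 200/715 = 28.0%, Lender B 150/413 = 36.3% → Lender B
LTV 70–85%: FirstBank 165/264 = 62.5%, Lender B 212/284 = 74.6% → Lender B
LTV under 70%: FirstBank 20/24 = 83.3%, Lender B 24/27 = 88.9% → Lender B
Overall: FirstBank 385/1003 = 38.4%, Lender B 386/724 = 53.3% → Lender B
Lender B wins overall and in every loan-to-value group — no reversal.

No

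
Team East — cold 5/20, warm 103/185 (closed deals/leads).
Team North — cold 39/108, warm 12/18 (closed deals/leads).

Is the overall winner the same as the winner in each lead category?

Cold: Team East 5/20 = 25.0%, Team North 39/108 = 36.1% → Team North
Warm: Team East 103/185 = 55.7%, Team North 12/18 = 66.7% → Team North
Overall: Team East 108/205 = 52.7%, Team North 51/126 = 40.5% → Team East
Team North wins each lead group but Team East wins overall — the comparison reverses. Team North's leads skew toward cold, which has a lower base rate.

No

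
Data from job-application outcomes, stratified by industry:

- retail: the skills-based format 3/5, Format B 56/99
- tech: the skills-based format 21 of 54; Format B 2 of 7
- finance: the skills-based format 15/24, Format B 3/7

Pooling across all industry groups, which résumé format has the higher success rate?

Format B

Retail: the skills-based format 3/5 = 60.0%, Format B 56/99 = 56.6% → the skills-based format
Tech: the skills-based format 21/54 = 38.9%, Format B 2/7 = 28.6% → the skills-based format
Finance: the skills-based format 15/24 = 62.5%, Format B 3/7 = 42.9% → the skills-based format
Overall: the skills-based format 39/83 = 47.0%, Format B 61/113 = 54.0% → Format B
(The skills-based format wins every industry group but Format B wins overall — the skills-based format's applications skew toward the low-rate tech group.)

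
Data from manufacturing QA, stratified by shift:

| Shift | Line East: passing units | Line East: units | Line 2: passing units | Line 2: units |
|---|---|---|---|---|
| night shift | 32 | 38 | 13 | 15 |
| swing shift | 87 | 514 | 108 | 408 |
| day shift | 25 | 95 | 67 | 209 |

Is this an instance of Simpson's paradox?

No

Night shift: Line East 32/38 = 84.2%, Line 2 13/15 = 86.7% → Line 2
Swing shift: Line East 87/514 = 16.9%, Line 2 108/408 = 26.5% → Line 2
Day shift: Line East 25/95 = 26.3%, Line 2 67/209 = 32.1% → Line 2
Overall: Line East 144/647 = 22.3%, Line 2 188/632 = 29.7% → Line 2
Line 2 wins overall and in every shift group — no reversal.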